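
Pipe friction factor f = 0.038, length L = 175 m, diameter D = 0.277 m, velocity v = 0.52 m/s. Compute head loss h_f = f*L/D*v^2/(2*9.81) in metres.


v^2 = 0.52^2 = 0.2704 m^2/s^2
L/D = 175/0.277 = 631.76895
h_f = f*(L/D)*v^2/(2g) = 0.038 * 631.76895 * 0.2704 / 19.62 = 0.330864 m

0.330864 m


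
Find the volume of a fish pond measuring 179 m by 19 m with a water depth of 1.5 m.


Base area = L * W = 179 * 19 = 3401 m^2
Volume = area * depth = 3401 * 1.5 = 5101.5 m^3

5101.5 m^3


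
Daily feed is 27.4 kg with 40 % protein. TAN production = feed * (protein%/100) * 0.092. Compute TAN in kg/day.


Protein in feed = 27.4 * 40/100 = 10.96 kg/day
TAN = protein * 0.092 = 10.96 * 0.092 = 1.00832 kg/day

1.00832 kg/day


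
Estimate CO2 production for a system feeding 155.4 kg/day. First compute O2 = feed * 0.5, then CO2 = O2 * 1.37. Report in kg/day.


O2 = 155.4 * 0.5 = 77.7
CO2 = 77.7 * 1.37 = 106.449

106.449 kg/day


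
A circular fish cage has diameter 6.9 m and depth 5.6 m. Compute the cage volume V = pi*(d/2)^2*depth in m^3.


r = d/2 = 6.9/2 = 3.45 m
Base area = pi*r^2 = pi*3.45^2 = 37.392807 m^2
Volume = 37.392807 * 5.6 = 209.4 m^3

209.4 m^3


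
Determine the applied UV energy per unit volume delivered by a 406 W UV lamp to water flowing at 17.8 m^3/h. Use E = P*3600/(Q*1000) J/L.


Energy delivered per hour = 406 W * 3600 s = 1461600 J/h
Volume treated per hour = 17.8 m^3/h * 1000 = 17800 L/h
dose = 1461600 / 17800 = 82.1124 J/L

82.1124 J/L


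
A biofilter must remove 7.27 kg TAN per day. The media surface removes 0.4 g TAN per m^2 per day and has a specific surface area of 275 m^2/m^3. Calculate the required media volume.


A = 7.27*1000 / 0.4 = 18175 m^2
V = 18175 / 275 = 66.0909

66.0909 m^3


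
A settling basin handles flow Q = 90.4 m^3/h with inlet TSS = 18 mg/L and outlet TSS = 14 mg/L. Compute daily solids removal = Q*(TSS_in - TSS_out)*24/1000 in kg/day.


Concentration drop: TSS_in - TSS_out = 18 - 14 = 4 mg/L
Hourly solids removed = Q * dTSS = 90.4 m^3/h * 4 mg/L = 361.6 g/h  (m^3/h * mg/L = g/h)
Daily solids removed = 361.6 * 24 = 8678.4 g/day
Convert g to kg: 8678.4 / 1000 = 8.6784 kg/day

8.6784 kg/day


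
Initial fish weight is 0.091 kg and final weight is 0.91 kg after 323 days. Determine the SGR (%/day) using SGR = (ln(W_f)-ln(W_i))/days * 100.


ln(W_f) = ln(0.91) = -0.094310679
ln(W_i) = ln(0.091) = -2.3968958
ln(W_f) - ln(W_i) = -0.094310679 - -2.3968958 = 2.3025851
SGR = 2.3025851 / 323 * 100 = 0.712875 %/day

0.712875 %/day


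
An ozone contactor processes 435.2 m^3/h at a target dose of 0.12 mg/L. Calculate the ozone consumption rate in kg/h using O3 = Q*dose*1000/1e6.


O3 demand (mg/h) = Q * dose * 1000 = 435.2 * 0.12 * 1000 = 52224 mg/h
Convert mg to kg: 52224 / 1e6 = 0.052224 kg/h

0.052224 kg/h


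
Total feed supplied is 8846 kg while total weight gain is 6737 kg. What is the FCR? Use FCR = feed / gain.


FCR = feed consumed / weight gained
FCR = 8846 kg / 6737 kg = 1.31305

1.31305


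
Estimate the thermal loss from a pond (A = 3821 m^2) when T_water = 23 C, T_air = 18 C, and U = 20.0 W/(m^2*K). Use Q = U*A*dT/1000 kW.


Temperature difference dT = 23 - 18 = 5 K
Heat loss (W) = U * A * dT = 20.0 * 3821 * 5 = 382100 W
Convert to kW: 382100 / 1000 = 382.1 kW

382.1 kW


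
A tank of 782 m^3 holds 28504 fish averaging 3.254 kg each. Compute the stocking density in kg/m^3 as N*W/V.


Total biomass = 28504 fish * 3.254 kg = 92752.016 kg
Density = total biomass / volume = 92752.016 / 782 = 118.609 kg/m^3

118.609 kg/m^3


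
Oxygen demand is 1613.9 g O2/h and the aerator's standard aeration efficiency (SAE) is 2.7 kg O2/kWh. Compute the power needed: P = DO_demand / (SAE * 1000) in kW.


SAE in g O2/kWh = 2.7 * 1000 = 2700 g/kWh
P = DO_demand / SAE_g = 1613.9 / 2700 = 0.597741 kW

0.597741 kW


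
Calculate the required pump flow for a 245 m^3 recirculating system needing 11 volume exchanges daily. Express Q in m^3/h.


Daily recirculation volume = 245 m^3 * 11 = 2695 m^3/day
Flow rate Q = daily volume / 24 h = 2695 / 24 = 112.292 m^3/h

112.292 m^3/h


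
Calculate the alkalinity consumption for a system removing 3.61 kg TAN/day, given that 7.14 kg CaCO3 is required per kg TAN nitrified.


Alkalinity factor: 7.14 kg CaCO3 consumed per kg TAN nitrified
alk = 3.61 kg TAN * 7.14 = 25.7754 kg CaCO3/day

25.7754 kg CaCO3/day


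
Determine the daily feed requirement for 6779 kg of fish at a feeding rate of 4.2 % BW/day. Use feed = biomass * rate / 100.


Feeding rate fraction = 4.2% / 100 = 0.042
Daily feed = 6779 kg * 0.042 = 284.718 kg/day

284.718 kg/day


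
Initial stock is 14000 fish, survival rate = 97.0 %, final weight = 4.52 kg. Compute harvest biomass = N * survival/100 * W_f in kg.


Survivors = 14000 * 97.0/100 = 13580 fish
Harvest biomass = survivors * W_f = 13580 * 4.52 = 61381.6 kg

61381.6 kg


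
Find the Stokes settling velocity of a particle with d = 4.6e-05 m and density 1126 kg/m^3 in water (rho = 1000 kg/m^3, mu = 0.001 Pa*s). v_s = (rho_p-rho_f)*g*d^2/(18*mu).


Density difference: rho_p - rho_f = 1126 - 1000 = 126 kg/m^3
d^2 = (4.6e-05)^2 = 2.116e-09 m^2
Numerator = (rho_p - rho_f) * g * d^2 = 126 * 9.81 * 2.116e-09 = 2.615503e-06
Denominator = 18 * mu = 18 * 0.001 = 0.018
v_s = 2.615503e-06 / 0.018 = 1.45306e-04 m/s
Check: Re = rho_f * v_s * d / mu = 1000 * 1.45306e-04 * 4.6e-05 / 0.001 = 0.00668 < 1, so Stokes' law applies.

1.45306e-04 m/s


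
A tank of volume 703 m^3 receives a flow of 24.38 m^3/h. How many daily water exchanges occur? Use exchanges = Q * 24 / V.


Daily flow volume = 24.38 m^3/h * 24 h = 585.12 m^3/day
Exchanges = daily flow / tank volume = 585.12 / 703 = 0.832319 exchanges/day

0.832319 exchanges/day


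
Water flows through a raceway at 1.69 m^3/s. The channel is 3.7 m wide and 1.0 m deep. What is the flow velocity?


Cross-sectional area = W * d = 3.7 * 1.0 = 3.7 m^2
Velocity = Q / A = 1.69 / 3.7 = 0.456757 m/s

0.456757 m/s


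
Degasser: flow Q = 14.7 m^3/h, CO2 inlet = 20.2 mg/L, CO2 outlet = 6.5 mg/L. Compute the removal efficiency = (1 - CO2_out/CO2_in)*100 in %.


CO2_out / CO2_in = 6.5 / 20.2 = 0.32178218
Fraction remaining = 0.32178218
efficiency = (1 - 0.32178218) * 100 = 67.8218 %

67.8218 %


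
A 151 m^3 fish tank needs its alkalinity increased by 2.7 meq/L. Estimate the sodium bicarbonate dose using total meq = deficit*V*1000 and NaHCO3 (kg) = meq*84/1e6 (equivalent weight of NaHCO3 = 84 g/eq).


Tank volume in L = 151 m^3 * 1000 = 151000 L
Total meq required = 2.7 meq/L * 151000 L = 407700 meq
NaHCO3 mass = 407700 meq * 84 mg/meq / 1e6 = 34.2468 kg

34.2468 kg


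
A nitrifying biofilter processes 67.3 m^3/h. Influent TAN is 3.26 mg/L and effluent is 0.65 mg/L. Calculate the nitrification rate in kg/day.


Concentration drop: TAN_in - TAN_out = 3.26 - 0.65 = 2.61 mg/L
Hourly TAN removed = Q * dTAN = 67.3 m^3/h * 2.61 mg/L = 175.653 g/h  (m^3/h * mg/L = g/h)
Daily TAN removed = 175.653 * 24 = 4215.672 g/day
Convert to kg/day: 4215.672 / 1000 = 4.215672 kg/day

4.215672 kg/day


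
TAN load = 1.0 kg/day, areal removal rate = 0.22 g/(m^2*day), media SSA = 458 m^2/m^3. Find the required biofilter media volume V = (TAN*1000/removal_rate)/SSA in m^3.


A = 1.0*1000 / 0.22 = 4545.4545 m^2
V = 4545.4545 / 458 = 9.92457

9.92457 m^3


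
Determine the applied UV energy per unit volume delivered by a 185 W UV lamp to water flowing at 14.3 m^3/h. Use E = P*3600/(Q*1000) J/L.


Energy delivered per hour = 185 W * 3600 s = 666000 J/h
Volume treated per hour = 14.3 m^3/h * 1000 = 14300 L/h
dose = 666000 / 14300 = 46.5734 J/L

46.5734 J/L


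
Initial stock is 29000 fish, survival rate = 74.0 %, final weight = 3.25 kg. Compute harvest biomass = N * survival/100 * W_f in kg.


Survivors = 29000 * 74.0/100 = 21460 fish
Harvest biomass = survivors * W_f = 21460 * 3.25 = 69745 kg

69745 kg


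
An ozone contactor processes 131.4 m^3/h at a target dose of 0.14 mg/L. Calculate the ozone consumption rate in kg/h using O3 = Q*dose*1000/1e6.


O3 demand (mg/h) = Q * dose * 1000 = 131.4 * 0.14 * 1000 = 18396 mg/h
Convert mg to kg: 18396 / 1e6 = 0.018396 kg/h

0.018396 kg/h


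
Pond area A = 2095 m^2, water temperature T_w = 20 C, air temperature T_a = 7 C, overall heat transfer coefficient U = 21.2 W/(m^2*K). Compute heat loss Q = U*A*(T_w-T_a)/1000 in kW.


Temperature difference dT = 20 - 7 = 13 K
Heat loss (W) = U * A * dT = 21.2 * 2095 * 13 = 577382 W
Convert to kW: 577382 / 1000 = 577.382 kW

577.382 kW


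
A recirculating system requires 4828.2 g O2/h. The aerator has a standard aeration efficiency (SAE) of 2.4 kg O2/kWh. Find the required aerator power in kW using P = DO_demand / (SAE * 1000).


SAE in g O2/kWh = 2.4 * 1000 = 2400 g/kWh
P = DO_demand / SAE_g = 4828.2 / 2400 = 2.01175 kW

2.01175 kW


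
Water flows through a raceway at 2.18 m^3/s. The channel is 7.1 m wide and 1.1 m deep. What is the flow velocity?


Cross-sectional area = W * d = 7.1 * 1.1 = 7.81 m^2
Velocity = Q / A = 2.18 / 7.81 = 0.279129 m/s

0.279129 m/s


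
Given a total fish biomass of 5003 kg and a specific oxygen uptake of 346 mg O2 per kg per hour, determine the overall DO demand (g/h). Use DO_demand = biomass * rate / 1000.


Total O2 consumption (mg/h) = 5003 kg * 346 mg/(kg*h) = 1731038 mg/h
Convert to g/h: 1731038 / 1000 = 1731.038 g/h

1731.038 g/h


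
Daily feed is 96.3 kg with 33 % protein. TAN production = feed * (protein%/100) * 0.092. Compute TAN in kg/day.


Protein in feed = 96.3 * 33/100 = 31.779 kg/day
TAN = protein * 0.092 = 31.779 * 0.092 = 2.923668 kg/day

2.923668 kg/day


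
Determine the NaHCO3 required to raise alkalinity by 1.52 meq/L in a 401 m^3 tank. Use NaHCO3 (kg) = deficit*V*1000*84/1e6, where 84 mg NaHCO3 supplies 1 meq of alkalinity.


Tank volume in L = 401 m^3 * 1000 = 401000 L
Total meq required = 1.52 meq/L * 401000 L = 609520 meq
NaHCO3 mass = 609520 meq * 84 mg/meq / 1e6 = 51.1997 kg

51.1997 kg


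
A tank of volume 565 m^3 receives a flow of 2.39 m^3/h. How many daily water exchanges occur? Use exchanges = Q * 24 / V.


Daily flow volume = 2.39 m^3/h * 24 h = 57.36 m^3/day
Exchanges = daily flow / tank volume = 57.36 / 565 = 0.101522 exchanges/day

0.101522 exchanges/day


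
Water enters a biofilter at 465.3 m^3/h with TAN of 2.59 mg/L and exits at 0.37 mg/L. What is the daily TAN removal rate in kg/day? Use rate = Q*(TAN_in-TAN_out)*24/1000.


Concentration drop: TAN_in - TAN_out = 2.59 - 0.37 = 2.22 mg/L
Hourly TAN removed = Q * dTAN = 465.3 m^3/h * 2.22 mg/L = 1032.966 g/h  (m^3/h * mg/L = g/h)
Daily TAN removed = 1032.966 * 24 = 24791.184 g/day
Convert to kg/day: 24791.184 / 1000 = 24.791184 kg/day

24.791184 kg/day


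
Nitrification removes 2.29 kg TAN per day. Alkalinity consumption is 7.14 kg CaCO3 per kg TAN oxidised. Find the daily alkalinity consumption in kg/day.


Alkalinity factor: 7.14 kg CaCO3 consumed per kg TAN nitrified
alk = 2.29 kg TAN * 7.14 = 16.3506 kg CaCO3/day

16.3506 kg CaCO3/day


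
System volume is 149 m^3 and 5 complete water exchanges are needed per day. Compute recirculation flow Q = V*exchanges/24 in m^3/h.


Daily recirculation volume = 149 m^3 * 5 = 745 m^3/day
Flow rate Q = daily volume / 24 h = 745 / 24 = 31.0417 m^3/h

31.0417 m^3/h


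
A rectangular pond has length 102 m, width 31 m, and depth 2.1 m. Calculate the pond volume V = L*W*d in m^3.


Base area = L * W = 102 * 31 = 3162 m^2
Volume = area * depth = 3162 * 2.1 = 6640.2 m^3

6640.2 m^3


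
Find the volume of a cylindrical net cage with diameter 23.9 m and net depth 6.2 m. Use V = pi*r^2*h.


r = d/2 = 23.9/2 = 11.95 m
Base area = pi*r^2 = pi*11.95^2 = 448.62728 m^2
Volume = 448.62728 * 6.2 = 2781.49 m^3

2781.49 m^3


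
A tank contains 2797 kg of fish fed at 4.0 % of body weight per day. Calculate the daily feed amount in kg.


Feeding rate fraction = 4.0% / 100 = 0.04
Daily feed = 2797 kg * 0.04 = 111.88 kg/day

111.88 kg/day


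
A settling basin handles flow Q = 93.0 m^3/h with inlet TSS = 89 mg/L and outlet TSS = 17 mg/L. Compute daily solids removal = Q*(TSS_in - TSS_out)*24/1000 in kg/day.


Concentration drop: TSS_in - TSS_out = 89 - 17 = 72 mg/L
Hourly solids removed = Q * dTSS = 93.0 m^3/h * 72 mg/L = 6696 g/h  (m^3/h * mg/L = g/h)
Daily solids removed = 6696 * 24 = 160704 g/day
Convert g to kg: 160704 / 1000 = 160.704 kg/day

160.704 kg/day


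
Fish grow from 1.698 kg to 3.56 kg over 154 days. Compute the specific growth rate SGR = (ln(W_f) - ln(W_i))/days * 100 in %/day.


ln(W_f) = ln(3.56) = 1.2697605
ln(W_i) = ln(1.698) = 0.52945109
ln(W_f) - ln(W_i) = 1.2697605 - 0.52945109 = 0.74030941
SGR = 0.74030941 / 154 * 100 = 0.48072 %/day

0.48072 %/day


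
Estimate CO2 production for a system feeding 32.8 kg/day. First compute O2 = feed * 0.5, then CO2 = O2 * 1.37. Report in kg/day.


O2 = 32.8 * 0.5 = 16.4
CO2 = 16.4 * 1.37 = 22.468

22.468 kg/day


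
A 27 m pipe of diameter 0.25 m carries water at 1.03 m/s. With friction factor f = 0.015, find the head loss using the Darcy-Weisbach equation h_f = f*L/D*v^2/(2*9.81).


v^2 = 1.03^2 = 1.0609 m^2/s^2
L/D = 27/0.25 = 108
h_f = f*(L/D)*v^2/(2g) = 0.015 * 108 * 1.0609 / 19.62 = 0.0875972 m

0.0875972 m


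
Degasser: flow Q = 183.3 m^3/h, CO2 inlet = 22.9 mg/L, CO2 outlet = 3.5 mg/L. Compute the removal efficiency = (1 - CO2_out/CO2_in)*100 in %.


CO2_out / CO2_in = 3.5 / 22.9 = 0.15283843
Fraction remaining = 0.15283843
efficiency = (1 - 0.15283843) * 100 = 84.7162 %

84.7162 %


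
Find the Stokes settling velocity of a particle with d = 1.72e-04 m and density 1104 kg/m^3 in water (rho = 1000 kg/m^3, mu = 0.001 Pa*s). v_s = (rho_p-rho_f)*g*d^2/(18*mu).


Density difference: rho_p - rho_f = 1104 - 1000 = 104 kg/m^3
d^2 = (1.72e-04)^2 = 2.9584e-08 m^2
Numerator = (rho_p - rho_f) * g * d^2 = 104 * 9.81 * 2.9584e-08 = 3.018278e-05
Denominator = 18 * mu = 18 * 0.001 = 0.018
v_s = 3.018278e-05 / 0.018 = 0.00167682 m/s
Check: Re = rho_f * v_s * d / mu = 1000 * 0.00167682 * 1.72e-04 / 0.001 = 0.288 < 1, so Stokes' law applies.

0.00167682 m/s


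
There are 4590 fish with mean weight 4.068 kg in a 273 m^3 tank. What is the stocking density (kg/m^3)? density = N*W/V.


Total biomass = 4590 fish * 4.068 kg = 18672.12 kg
Density = total biomass / volume = 18672.12 / 273 = 68.396 kg/m^3

68.396 kg/m^3


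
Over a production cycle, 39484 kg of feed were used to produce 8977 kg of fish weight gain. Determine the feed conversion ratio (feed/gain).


FCR = feed consumed / weight gained
FCR = 39484 kg / 8977 kg = 4.39835

4.39835


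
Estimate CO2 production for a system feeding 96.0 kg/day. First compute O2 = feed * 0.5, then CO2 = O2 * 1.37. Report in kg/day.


O2 = 96.0 * 0.5 = 48
CO2 = 48 * 1.37 = 65.76

65.76 kg/day


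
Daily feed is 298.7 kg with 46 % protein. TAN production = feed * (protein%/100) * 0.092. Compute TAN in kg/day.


Protein in feed = 298.7 * 46/100 = 137.402 kg/day
TAN = protein * 0.092 = 137.402 * 0.092 = 12.640984 kg/day

12.640984 kg/day


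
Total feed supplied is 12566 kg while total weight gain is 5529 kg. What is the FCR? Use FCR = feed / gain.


FCR = feed consumed / weight gained
FCR = 12566 kg / 5529 kg = 2.27274

2.27274


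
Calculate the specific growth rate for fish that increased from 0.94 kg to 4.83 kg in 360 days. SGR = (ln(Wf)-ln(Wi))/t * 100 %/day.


ln(W_f) = ln(4.83) = 1.5748465
ln(W_i) = ln(0.94) = -0.061875404
ln(W_f) - ln(W_i) = 1.5748465 - -0.061875404 = 1.6367219
SGR = 1.6367219 / 360 * 100 = 0.454645 %/day

0.454645 %/day


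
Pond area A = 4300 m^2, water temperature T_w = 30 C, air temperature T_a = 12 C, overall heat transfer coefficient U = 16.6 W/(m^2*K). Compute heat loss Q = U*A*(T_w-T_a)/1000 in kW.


Temperature difference dT = 30 - 12 = 18 K
Heat loss (W) = U * A * dT = 16.6 * 4300 * 18 = 1284840 W
Convert to kW: 1284840 / 1000 = 1284.84 kW

1284.84 kW


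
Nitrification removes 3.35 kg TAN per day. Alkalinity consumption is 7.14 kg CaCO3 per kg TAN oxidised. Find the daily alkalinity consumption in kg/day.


Alkalinity factor: 7.14 kg CaCO3 consumed per kg TAN nitrified
alk = 3.35 kg TAN * 7.14 = 23.919 kg CaCO3/day

23.919 kg CaCO3/day


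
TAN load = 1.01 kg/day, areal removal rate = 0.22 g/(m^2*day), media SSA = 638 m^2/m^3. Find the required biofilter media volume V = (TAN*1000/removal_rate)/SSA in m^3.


A = 1.01*1000 / 0.22 = 4590.9091 m^2
V = 4590.9091 / 638 = 7.19578

7.19578 m^3


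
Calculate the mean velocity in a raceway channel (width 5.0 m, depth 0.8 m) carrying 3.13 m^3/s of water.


Cross-sectional area = W * d = 5.0 * 0.8 = 4 m^2
Velocity = Q / A = 3.13 / 4 = 0.7825 m/s

0.7825 m/s


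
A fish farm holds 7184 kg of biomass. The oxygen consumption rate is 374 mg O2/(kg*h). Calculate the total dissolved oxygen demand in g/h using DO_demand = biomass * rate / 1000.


Total O2 consumption (mg/h) = 7184 kg * 374 mg/(kg*h) = 2686816 mg/h
Convert to g/h: 2686816 / 1000 = 2686.816 g/h

2686.816 g/h


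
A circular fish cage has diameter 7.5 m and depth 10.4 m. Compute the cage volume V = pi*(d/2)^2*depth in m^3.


r = d/2 = 7.5/2 = 3.75 m
Base area = pi*r^2 = pi*3.75^2 = 44.178647 m^2
Volume = 44.178647 * 10.4 = 459.458 m^3

459.458 m^3


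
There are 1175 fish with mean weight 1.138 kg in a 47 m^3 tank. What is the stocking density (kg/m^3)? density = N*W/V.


Total biomass = 1175 fish * 1.138 kg = 1337.15 kg
Density = total biomass / volume = 1337.15 / 47 = 28.45 kg/m^3

28.45 kg/m^3


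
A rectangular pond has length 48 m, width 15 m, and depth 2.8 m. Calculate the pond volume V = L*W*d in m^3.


Base area = L * W = 48 * 15 = 720 m^2
Volume = area * depth = 720 * 2.8 = 2016 m^3

2016 m^3


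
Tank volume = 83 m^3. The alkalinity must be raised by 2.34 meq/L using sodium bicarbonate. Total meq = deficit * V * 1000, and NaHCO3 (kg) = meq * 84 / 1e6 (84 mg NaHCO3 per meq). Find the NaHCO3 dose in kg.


Tank volume in L = 83 m^3 * 1000 = 83000 L
Total meq required = 2.34 meq/L * 83000 L = 194220 meq
NaHCO3 mass = 194220 meq * 84 mg/meq / 1e6 = 16.3145 kg

16.3145 kg


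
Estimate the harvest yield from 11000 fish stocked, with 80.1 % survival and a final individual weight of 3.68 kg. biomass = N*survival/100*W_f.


Survivors = 11000 * 80.1/100 = 8811 fish
Harvest biomass = survivors * W_f = 8811 * 3.68 = 32424.48 kg

32424.48 kg


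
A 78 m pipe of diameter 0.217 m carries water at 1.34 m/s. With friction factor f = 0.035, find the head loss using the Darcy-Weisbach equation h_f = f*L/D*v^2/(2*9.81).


v^2 = 1.34^2 = 1.7956 m^2/s^2
L/D = 78/0.217 = 359.447
h_f = f*(L/D)*v^2/(2g) = 0.035 * 359.447 * 1.7956 / 19.62 = 1.15137 m

1.15137 m


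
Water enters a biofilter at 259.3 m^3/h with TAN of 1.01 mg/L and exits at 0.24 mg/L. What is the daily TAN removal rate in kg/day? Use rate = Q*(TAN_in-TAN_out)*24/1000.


Concentration drop: TAN_in - TAN_out = 1.01 - 0.24 = 0.77 mg/L
Hourly TAN removed = Q * dTAN = 259.3 m^3/h * 0.77 mg/L = 199.661 g/h  (m^3/h * mg/L = g/h)
Daily TAN removed = 199.661 * 24 = 4791.864 g/day
Convert to kg/day: 4791.864 / 1000 = 4.791864 kg/day

4.791864 kg/day


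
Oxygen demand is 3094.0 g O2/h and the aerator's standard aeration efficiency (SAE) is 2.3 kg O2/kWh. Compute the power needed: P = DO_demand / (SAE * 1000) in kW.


SAE in g O2/kWh = 2.3 * 1000 = 2300 g/kWh
P = DO_demand / SAE_g = 3094.0 / 2300 = 1.34522 kW

1.34522 kW


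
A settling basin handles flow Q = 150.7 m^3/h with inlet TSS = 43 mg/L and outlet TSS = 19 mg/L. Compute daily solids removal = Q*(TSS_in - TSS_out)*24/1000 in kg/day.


Concentration drop: TSS_in - TSS_out = 43 - 19 = 24 mg/L
Hourly solids removed = Q * dTSS = 150.7 m^3/h * 24 mg/L = 3616.8 g/h  (m^3/h * mg/L = g/h)
Daily solids removed = 3616.8 * 24 = 86803.2 g/day
Convert g to kg: 86803.2 / 1000 = 86.8032 kg/day

86.8032 kg/day


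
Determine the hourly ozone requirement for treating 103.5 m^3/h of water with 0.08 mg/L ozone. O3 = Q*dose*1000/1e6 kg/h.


O3 demand (mg/h) = Q * dose * 1000 = 103.5 * 0.08 * 1000 = 8280 mg/h
Convert mg to kg: 8280 / 1e6 = 0.00828 kg/h

0.00828 kg/h


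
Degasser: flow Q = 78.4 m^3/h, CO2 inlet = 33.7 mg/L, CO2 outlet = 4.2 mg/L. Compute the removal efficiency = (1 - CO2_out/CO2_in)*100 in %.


CO2_out / CO2_in = 4.2 / 33.7 = 0.12462908
Fraction remaining = 0.12462908
efficiency = (1 - 0.12462908) * 100 = 87.5371 %

87.5371 %


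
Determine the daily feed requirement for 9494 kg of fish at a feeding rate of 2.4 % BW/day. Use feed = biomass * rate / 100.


Feeding rate fraction = 2.4% / 100 = 0.024
Daily feed = 9494 kg * 0.024 = 227.856 kg/day

227.856 kg/day


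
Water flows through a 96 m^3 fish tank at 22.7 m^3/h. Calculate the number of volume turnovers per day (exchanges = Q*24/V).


Daily flow volume = 22.7 m^3/h * 24 h = 544.8 m^3/day
Exchanges = daily flow / tank volume = 544.8 / 96 = 5.675 exchanges/day

5.675 exchanges/day


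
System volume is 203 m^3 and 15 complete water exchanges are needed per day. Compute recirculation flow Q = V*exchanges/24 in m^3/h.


Daily recirculation volume = 203 m^3 * 15 = 3045 m^3/day
Flow rate Q = daily volume / 24 h = 3045 / 24 = 126.875 m^3/h

126.875 m^3/h


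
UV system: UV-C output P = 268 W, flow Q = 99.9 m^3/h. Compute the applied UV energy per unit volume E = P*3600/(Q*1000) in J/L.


Energy delivered per hour = 268 W * 3600 s = 964800 J/h
Volume treated per hour = 99.9 m^3/h * 1000 = 99900 L/h
dose = 964800 / 99900 = 9.65766 J/L

9.65766 J/L


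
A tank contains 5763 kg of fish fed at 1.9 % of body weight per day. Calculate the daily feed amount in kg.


Feeding rate fraction = 1.9% / 100 = 0.019
Daily feed = 5763 kg * 0.019 = 109.497 kg/day

109.497 kg/day


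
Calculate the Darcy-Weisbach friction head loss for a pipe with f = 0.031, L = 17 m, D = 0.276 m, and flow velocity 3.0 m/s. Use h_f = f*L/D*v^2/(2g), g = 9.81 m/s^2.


v^2 = 3.0^2 = 9 m^2/s^2
L/D = 17/0.276 = 61.594203
h_f = f*(L/D)*v^2/(2g) = 0.031 * 61.594203 * 9 / 19.62 = 0.875881 m

0.875881 m


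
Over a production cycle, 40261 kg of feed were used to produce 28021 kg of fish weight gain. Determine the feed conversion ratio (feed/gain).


FCR = feed consumed / weight gained
FCR = 40261 kg / 28021 kg = 1.43682

1.43682


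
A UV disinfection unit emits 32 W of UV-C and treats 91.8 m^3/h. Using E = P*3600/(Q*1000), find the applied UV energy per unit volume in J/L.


Energy delivered per hour = 32 W * 3600 s = 115200 J/h
Volume treated per hour = 91.8 m^3/h * 1000 = 91800 L/h
dose = 115200 / 91800 = 1.2549 J/L

1.2549 J/L


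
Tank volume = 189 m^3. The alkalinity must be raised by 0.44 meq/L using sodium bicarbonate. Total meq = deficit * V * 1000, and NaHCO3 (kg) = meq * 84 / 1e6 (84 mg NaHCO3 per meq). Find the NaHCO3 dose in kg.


Tank volume in L = 189 m^3 * 1000 = 189000 L
Total meq required = 0.44 meq/L * 189000 L = 83160 meq
NaHCO3 mass = 83160 meq * 84 mg/meq / 1e6 = 6.98544 kg

6.98544 kg


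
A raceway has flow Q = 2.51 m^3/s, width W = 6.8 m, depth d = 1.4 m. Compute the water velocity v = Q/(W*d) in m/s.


Cross-sectional area = W * d = 6.8 * 1.4 = 9.52 m^2
Velocity = Q / A = 2.51 / 9.52 = 0.263655 m/s

0.263655 m/s


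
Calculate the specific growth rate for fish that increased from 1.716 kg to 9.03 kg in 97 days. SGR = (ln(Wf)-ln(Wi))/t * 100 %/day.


ln(W_f) = ln(9.03) = 2.2005524
ln(W_i) = ln(1.716) = 0.539996
ln(W_f) - ln(W_i) = 2.2005524 - 0.539996 = 1.6605564
SGR = 1.6605564 / 97 * 100 = 1.71191 %/day

1.71191 %/day


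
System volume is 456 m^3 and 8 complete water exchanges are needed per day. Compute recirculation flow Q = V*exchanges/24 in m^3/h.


Daily recirculation volume = 456 m^3 * 8 = 3648 m^3/day
Flow rate Q = daily volume / 24 h = 3648 / 24 = 152 m^3/h

152 m^3/h


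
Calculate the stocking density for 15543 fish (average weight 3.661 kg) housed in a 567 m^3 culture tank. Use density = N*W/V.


Total biomass = 15543 fish * 3.661 kg = 56902.923 kg
Density = total biomass / volume = 56902.923 / 567 = 100.358 kg/m^3

100.358 kg/m^3


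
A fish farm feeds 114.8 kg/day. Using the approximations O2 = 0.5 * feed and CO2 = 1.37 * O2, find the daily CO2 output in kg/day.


O2 = 114.8 * 0.5 = 57.4
CO2 = 57.4 * 1.37 = 78.638

78.638 kg/day


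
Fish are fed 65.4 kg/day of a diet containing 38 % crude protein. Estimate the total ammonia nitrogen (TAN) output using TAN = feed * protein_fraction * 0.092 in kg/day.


Protein in feed = 65.4 * 38/100 = 24.852 kg/day
TAN = protein * 0.092 = 24.852 * 0.092 = 2.286384 kg/day

2.286384 kg/day


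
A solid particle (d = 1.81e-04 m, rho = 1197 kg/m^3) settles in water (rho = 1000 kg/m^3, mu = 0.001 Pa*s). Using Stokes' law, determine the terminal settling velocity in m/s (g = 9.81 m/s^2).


Density difference: rho_p - rho_f = 1197 - 1000 = 197 kg/m^3
d^2 = (1.81e-04)^2 = 3.2761e-08 m^2
Numerator = (rho_p - rho_f) * g * d^2 = 197 * 9.81 * 3.2761e-08 = 6.3312926e-05
Denominator = 18 * mu = 18 * 0.001 = 0.018
v_s = 6.3312926e-05 / 0.018 = 0.00351738 m/s
Check: Re = rho_f * v_s * d / mu = 1000 * 0.00351738 * 1.81e-04 / 0.001 = 0.637 < 1, so Stokes' law applies.

0.00351738 m/s


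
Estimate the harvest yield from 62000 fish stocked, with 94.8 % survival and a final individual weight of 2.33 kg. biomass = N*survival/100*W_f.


Survivors = 62000 * 94.8/100 = 58776 fish
Harvest biomass = survivors * W_f = 58776 * 2.33 = 136948.08 kg

136948.08 kg


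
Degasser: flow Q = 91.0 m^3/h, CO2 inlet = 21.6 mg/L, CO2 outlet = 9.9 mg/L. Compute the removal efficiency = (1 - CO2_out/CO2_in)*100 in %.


CO2_out / CO2_in = 9.9 / 21.6 = 0.45833333
Fraction remaining = 0.45833333
efficiency = (1 - 0.45833333) * 100 = 54.1667 %

54.1667 %


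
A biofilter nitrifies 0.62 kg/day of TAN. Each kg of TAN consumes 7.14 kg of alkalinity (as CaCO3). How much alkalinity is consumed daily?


Alkalinity factor: 7.14 kg CaCO3 consumed per kg TAN nitrified
alk = 0.62 kg TAN * 7.14 = 4.4268 kg CaCO3/day

4.4268 kg CaCO3/day


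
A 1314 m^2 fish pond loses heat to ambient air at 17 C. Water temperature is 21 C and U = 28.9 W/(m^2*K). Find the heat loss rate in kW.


Temperature difference dT = 21 - 17 = 4 K
Heat loss (W) = U * A * dT = 28.9 * 1314 * 4 = 151898.4 W
Convert to kW: 151898.4 / 1000 = 151.8984 kW

151.8984 kW


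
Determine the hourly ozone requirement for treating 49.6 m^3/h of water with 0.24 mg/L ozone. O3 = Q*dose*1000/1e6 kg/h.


O3 demand (mg/h) = Q * dose * 1000 = 49.6 * 0.24 * 1000 = 11904 mg/h
Convert mg to kg: 11904 / 1e6 = 0.011904 kg/h

0.011904 kg/h


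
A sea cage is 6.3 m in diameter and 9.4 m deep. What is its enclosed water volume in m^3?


r = d/2 = 6.3/2 = 3.15 m
Base area = pi*r^2 = pi*3.15^2 = 31.172453 m^2
Volume = 31.172453 * 9.4 = 293.021 m^3

293.021 m^3


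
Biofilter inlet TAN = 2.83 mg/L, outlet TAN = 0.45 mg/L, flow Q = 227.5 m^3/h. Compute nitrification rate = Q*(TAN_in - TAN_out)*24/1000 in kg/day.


Concentration drop: TAN_in - TAN_out = 2.83 - 0.45 = 2.38 mg/L
Hourly TAN removed = Q * dTAN = 227.5 m^3/h * 2.38 mg/L = 541.45 g/h  (m^3/h * mg/L = g/h)
Daily TAN removed = 541.45 * 24 = 12994.8 g/day
Convert to kg/day: 12994.8 / 1000 = 12.9948 kg/day

12.9948 kg/day


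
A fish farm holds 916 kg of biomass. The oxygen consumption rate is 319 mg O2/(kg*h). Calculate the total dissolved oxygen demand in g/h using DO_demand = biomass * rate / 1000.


Total O2 consumption (mg/h) = 916 kg * 319 mg/(kg*h) = 292204 mg/h
Convert to g/h: 292204 / 1000 = 292.204 g/h

292.204 g/h


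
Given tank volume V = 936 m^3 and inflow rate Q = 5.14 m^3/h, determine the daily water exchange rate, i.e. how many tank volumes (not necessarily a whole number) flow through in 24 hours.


Daily flow volume = 5.14 m^3/h * 24 h = 123.36 m^3/day
Exchanges = daily flow / tank volume = 123.36 / 936 = 0.131795 exchanges/day

0.131795 exchanges/day


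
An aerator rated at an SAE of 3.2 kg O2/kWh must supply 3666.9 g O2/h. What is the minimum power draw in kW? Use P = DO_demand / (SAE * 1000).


SAE in g O2/kWh = 3.2 * 1000 = 3200 g/kWh
P = DO_demand / SAE_g = 3666.9 / 3200 = 1.14591 kW

1.14591 kW


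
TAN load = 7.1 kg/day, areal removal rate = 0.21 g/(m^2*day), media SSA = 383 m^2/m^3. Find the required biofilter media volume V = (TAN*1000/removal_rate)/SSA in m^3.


A = 7.1*1000 / 0.21 = 33809.524 m^2
V = 33809.524 / 383 = 88.2755

88.2755 m^3


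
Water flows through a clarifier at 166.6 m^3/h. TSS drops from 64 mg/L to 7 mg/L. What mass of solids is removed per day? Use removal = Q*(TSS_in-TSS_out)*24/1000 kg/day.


Concentration drop: TSS_in - TSS_out = 64 - 7 = 57 mg/L
Hourly solids removed = Q * dTSS = 166.6 m^3/h * 57 mg/L = 9496.2 g/h  (m^3/h * mg/L = g/h)
Daily solids removed = 9496.2 * 24 = 227908.8 g/day
Convert g to kg: 227908.8 / 1000 = 227.9088 kg/day

227.9088 kg/day


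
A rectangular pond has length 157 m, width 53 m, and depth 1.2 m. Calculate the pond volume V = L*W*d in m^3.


Base area = L * W = 157 * 53 = 8321 m^2
Volume = area * depth = 8321 * 1.2 = 9985.2 m^3

9985.2 m^3


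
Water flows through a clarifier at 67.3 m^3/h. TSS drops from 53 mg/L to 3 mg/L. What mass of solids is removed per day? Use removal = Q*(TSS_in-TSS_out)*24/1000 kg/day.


Concentration drop: TSS_in - TSS_out = 53 - 3 = 50 mg/L
Hourly solids removed = Q * dTSS = 67.3 m^3/h * 50 mg/L = 3365 g/h  (m^3/h * mg/L = g/h)
Daily solids removed = 3365 * 24 = 80760 g/day
Convert g to kg: 80760 / 1000 = 80.76 kg/day

80.76 kg/day


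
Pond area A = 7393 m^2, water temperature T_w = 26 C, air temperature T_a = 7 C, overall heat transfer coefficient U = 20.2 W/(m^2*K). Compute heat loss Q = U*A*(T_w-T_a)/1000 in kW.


Temperature difference dT = 26 - 7 = 19 K
Heat loss (W) = U * A * dT = 20.2 * 7393 * 19 = 2837433.4 W
Convert to kW: 2837433.4 / 1000 = 2837.4334 kW

2837.4334 kW


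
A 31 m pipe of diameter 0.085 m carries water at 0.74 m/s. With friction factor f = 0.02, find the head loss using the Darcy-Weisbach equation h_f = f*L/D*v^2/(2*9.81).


v^2 = 0.74^2 = 0.5476 m^2/s^2
L/D = 31/0.085 = 364.70588
h_f = f*(L/D)*v^2/(2g) = 0.02 * 364.70588 * 0.5476 / 19.62 = 0.203581 m

0.203581 m


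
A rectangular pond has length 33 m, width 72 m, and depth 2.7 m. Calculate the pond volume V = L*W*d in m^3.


Base area = L * W = 33 * 72 = 2376 m^2
Volume = area * depth = 2376 * 2.7 = 6415.2 m^3

6415.2 m^3


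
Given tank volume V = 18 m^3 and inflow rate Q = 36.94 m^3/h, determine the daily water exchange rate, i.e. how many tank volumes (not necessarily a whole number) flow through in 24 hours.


Daily flow volume = 36.94 m^3/h * 24 h = 886.56 m^3/day
Exchanges = daily flow / tank volume = 886.56 / 18 = 49.2533 exchanges/day

49.2533 exchanges/day


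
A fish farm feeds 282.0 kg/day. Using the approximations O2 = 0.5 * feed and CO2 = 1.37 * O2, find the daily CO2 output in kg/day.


O2 = 282.0 * 0.5 = 141
CO2 = 141 * 1.37 = 193.17

193.17 kg/day


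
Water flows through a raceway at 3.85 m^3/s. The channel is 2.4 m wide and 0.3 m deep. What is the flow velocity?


Cross-sectional area = W * d = 2.4 * 0.3 = 0.72 m^2
Velocity = Q / A = 3.85 / 0.72 = 5.34722 m/s

5.34722 m/s


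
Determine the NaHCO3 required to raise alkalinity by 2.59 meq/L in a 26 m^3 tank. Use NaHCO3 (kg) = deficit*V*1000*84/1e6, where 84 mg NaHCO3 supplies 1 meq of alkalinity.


Tank volume in L = 26 m^3 * 1000 = 26000 L
Total meq required = 2.59 meq/L * 26000 L = 67340 meq
NaHCO3 mass = 67340 meq * 84 mg/meq / 1e6 = 5.65656 kg

5.65656 kg


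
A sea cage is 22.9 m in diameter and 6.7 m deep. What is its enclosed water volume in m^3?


r = d/2 = 22.9/2 = 11.45 m
Base area = pi*r^2 = pi*11.45^2 = 411.87065 m^2
Volume = 411.87065 * 6.7 = 2759.53 m^3

2759.53 m^3


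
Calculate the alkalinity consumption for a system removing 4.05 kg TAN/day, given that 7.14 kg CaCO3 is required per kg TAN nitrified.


Alkalinity factor: 7.14 kg CaCO3 consumed per kg TAN nitrified
alk = 4.05 kg TAN * 7.14 = 28.917 kg CaCO3/day

28.917 kg CaCO3/day


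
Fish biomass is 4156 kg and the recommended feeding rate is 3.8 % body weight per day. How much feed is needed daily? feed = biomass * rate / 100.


Feeding rate fraction = 3.8% / 100 = 0.038
Daily feed = 4156 kg * 0.038 = 157.928 kg/day

157.928 kg/day


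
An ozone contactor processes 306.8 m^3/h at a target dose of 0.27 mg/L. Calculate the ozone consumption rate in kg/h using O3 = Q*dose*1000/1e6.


O3 demand (mg/h) = Q * dose * 1000 = 306.8 * 0.27 * 1000 = 82836 mg/h
Convert mg to kg: 82836 / 1e6 = 0.082836 kg/h

0.082836 kg/h


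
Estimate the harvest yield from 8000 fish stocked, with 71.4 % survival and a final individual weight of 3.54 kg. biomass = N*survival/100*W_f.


Survivors = 8000 * 71.4/100 = 5712 fish
Harvest biomass = survivors * W_f = 5712 * 3.54 = 20220.48 kg

20220.48 kg


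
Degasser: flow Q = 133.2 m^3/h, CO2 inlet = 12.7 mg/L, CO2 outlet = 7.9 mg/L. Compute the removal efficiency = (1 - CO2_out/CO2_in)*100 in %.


CO2_out / CO2_in = 7.9 / 12.7 = 0.62204724
Fraction remaining = 0.62204724
efficiency = (1 - 0.62204724) * 100 = 37.7953 %

37.7953 %


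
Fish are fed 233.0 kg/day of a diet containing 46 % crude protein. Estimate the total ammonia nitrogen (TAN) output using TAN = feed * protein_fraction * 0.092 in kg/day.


Protein in feed = 233.0 * 46/100 = 107.18 kg/day
TAN = protein * 0.092 = 107.18 * 0.092 = 9.86056 kg/day

9.86056 kg/day


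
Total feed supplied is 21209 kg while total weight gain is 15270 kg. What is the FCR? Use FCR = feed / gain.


FCR = feed consumed / weight gained
FCR = 21209 kg / 15270 kg = 1.38893

1.38893


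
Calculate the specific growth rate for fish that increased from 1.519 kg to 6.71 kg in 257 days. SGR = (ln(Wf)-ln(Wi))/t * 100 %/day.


ln(W_f) = ln(6.71) = 1.903599
ln(W_i) = ln(1.519) = 0.41805222
ln(W_f) - ln(W_i) = 1.903599 - 0.41805222 = 1.4855468
SGR = 1.4855468 / 257 * 100 = 0.578034 %/day

0.578034 %/day


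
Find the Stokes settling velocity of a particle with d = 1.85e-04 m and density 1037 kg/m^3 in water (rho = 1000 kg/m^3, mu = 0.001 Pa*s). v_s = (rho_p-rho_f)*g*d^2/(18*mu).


Density difference: rho_p - rho_f = 1037 - 1000 = 37 kg/m^3
d^2 = (1.85e-04)^2 = 3.4225e-08 m^2
Numerator = (rho_p - rho_f) * g * d^2 = 37 * 9.81 * 3.4225e-08 = 1.2422648e-05
Denominator = 18 * mu = 18 * 0.001 = 0.018
v_s = 1.2422648e-05 / 0.018 = 6.90147e-04 m/s
Check: Re = rho_f * v_s * d / mu = 1000 * 6.90147e-04 * 1.85e-04 / 0.001 = 0.128 < 1, so Stokes' law applies.

6.90147e-04 m/s


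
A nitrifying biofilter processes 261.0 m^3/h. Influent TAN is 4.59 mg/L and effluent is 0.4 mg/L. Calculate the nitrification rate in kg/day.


Concentration drop: TAN_in - TAN_out = 4.59 - 0.4 = 4.19 mg/L
Hourly TAN removed = Q * dTAN = 261.0 m^3/h * 4.19 mg/L = 1093.59 g/h  (m^3/h * mg/L = g/h)
Daily TAN removed = 1093.59 * 24 = 26246.16 g/day
Convert to kg/day: 26246.16 / 1000 = 26.24616 kg/day

26.24616 kg/day


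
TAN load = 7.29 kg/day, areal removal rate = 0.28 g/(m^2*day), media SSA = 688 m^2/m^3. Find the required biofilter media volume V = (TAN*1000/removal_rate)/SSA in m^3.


A = 7.29*1000 / 0.28 = 26035.714 m^2
V = 26035.714 / 688 = 37.8426

37.8426 m^3


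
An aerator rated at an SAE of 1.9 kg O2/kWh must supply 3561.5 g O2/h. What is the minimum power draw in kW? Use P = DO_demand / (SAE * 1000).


SAE in g O2/kWh = 1.9 * 1000 = 1900 g/kWh
P = DO_demand / SAE_g = 3561.5 / 1900 = 1.87447 kW

1.87447 kW


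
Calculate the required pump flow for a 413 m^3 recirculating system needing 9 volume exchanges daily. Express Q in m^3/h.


Daily recirculation volume = 413 m^3 * 9 = 3717 m^3/day
Flow rate Q = daily volume / 24 h = 3717 / 24 = 154.875 m^3/h

154.875 m^3/h


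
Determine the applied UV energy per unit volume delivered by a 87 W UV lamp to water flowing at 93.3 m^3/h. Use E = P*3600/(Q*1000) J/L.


Energy delivered per hour = 87 W * 3600 s = 313200 J/h
Volume treated per hour = 93.3 m^3/h * 1000 = 93300 L/h
dose = 313200 / 93300 = 3.35691 J/L

3.35691 J/L


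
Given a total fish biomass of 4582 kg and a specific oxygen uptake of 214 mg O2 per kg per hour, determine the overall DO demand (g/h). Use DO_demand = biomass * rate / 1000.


Total O2 consumption (mg/h) = 4582 kg * 214 mg/(kg*h) = 980548 mg/h
Convert to g/h: 980548 / 1000 = 980.548 g/h

980.548 g/h


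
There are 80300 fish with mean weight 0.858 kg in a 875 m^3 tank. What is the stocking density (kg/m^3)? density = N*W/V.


Total biomass = 80300 fish * 0.858 kg = 68897.4 kg
Density = total biomass / volume = 68897.4 / 875 = 78.7399 kg/m^3

78.7399 kg/m^3


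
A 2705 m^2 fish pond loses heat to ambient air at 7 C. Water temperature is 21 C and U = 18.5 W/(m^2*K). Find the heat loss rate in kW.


Temperature difference dT = 21 - 7 = 14 K
Heat loss (W) = U * A * dT = 18.5 * 2705 * 14 = 700595 W
Convert to kW: 700595 / 1000 = 700.595 kW

700.595 kW


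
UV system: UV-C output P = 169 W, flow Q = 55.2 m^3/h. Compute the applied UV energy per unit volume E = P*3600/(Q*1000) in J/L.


Energy delivered per hour = 169 W * 3600 s = 608400 J/h
Volume treated per hour = 55.2 m^3/h * 1000 = 55200 L/h
dose = 608400 / 55200 = 11.0217 J/L

11.0217 J/L


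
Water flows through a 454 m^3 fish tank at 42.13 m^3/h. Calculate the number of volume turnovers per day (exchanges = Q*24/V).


Daily flow volume = 42.13 m^3/h * 24 h = 1011.12 m^3/day
Exchanges = daily flow / tank volume = 1011.12 / 454 = 2.22714 exchanges/day

2.22714 exchanges/day


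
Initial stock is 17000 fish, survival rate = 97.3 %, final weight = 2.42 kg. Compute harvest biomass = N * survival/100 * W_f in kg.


Survivors = 17000 * 97.3/100 = 16541 fish
Harvest biomass = survivors * W_f = 16541 * 2.42 = 40029.22 kg

40029.22 kg


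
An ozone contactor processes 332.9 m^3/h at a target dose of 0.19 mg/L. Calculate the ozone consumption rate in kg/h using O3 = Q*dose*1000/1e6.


O3 demand (mg/h) = Q * dose * 1000 = 332.9 * 0.19 * 1000 = 63251 mg/h
Convert mg to kg: 63251 / 1e6 = 0.063251 kg/h

0.063251 kg/h


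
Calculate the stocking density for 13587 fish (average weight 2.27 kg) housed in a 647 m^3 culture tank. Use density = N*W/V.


Total biomass = 13587 fish * 2.27 kg = 30842.49 kg
Density = total biomass / volume = 30842.49 / 647 = 47.67 kg/m^3

47.67 kg/m^3


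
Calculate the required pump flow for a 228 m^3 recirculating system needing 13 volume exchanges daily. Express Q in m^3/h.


Daily recirculation volume = 228 m^3 * 13 = 2964 m^3/day
Flow rate Q = daily volume / 24 h = 2964 / 24 = 123.5 m^3/h

123.5 m^3/h


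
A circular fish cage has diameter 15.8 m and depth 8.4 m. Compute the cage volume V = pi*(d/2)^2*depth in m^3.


r = d/2 = 15.8/2 = 7.9 m
Base area = pi*r^2 = pi*7.9^2 = 196.0668 m^2
Volume = 196.0668 * 8.4 = 1646.96 m^3

1646.96 m^3


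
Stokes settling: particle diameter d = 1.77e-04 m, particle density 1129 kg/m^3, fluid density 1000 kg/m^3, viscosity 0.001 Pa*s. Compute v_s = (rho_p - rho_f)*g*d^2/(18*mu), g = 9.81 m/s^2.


Density difference: rho_p - rho_f = 1129 - 1000 = 129 kg/m^3
d^2 = (1.77e-04)^2 = 3.1329e-08 m^2
Numerator = (rho_p - rho_f) * g * d^2 = 129 * 9.81 * 3.1329e-08 = 3.9646536e-05
Denominator = 18 * mu = 18 * 0.001 = 0.018
v_s = 3.9646536e-05 / 0.018 = 0.00220259 m/s
Check: Re = rho_f * v_s * d / mu = 1000 * 0.00220259 * 1.77e-04 / 0.001 = 0.39 < 1, so Stokes' law applies.

0.00220259 m/s


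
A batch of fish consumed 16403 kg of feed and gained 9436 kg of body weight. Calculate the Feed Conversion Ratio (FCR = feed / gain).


FCR = feed consumed / weight gained
FCR = 16403 kg / 9436 kg = 1.73834

1.73834
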